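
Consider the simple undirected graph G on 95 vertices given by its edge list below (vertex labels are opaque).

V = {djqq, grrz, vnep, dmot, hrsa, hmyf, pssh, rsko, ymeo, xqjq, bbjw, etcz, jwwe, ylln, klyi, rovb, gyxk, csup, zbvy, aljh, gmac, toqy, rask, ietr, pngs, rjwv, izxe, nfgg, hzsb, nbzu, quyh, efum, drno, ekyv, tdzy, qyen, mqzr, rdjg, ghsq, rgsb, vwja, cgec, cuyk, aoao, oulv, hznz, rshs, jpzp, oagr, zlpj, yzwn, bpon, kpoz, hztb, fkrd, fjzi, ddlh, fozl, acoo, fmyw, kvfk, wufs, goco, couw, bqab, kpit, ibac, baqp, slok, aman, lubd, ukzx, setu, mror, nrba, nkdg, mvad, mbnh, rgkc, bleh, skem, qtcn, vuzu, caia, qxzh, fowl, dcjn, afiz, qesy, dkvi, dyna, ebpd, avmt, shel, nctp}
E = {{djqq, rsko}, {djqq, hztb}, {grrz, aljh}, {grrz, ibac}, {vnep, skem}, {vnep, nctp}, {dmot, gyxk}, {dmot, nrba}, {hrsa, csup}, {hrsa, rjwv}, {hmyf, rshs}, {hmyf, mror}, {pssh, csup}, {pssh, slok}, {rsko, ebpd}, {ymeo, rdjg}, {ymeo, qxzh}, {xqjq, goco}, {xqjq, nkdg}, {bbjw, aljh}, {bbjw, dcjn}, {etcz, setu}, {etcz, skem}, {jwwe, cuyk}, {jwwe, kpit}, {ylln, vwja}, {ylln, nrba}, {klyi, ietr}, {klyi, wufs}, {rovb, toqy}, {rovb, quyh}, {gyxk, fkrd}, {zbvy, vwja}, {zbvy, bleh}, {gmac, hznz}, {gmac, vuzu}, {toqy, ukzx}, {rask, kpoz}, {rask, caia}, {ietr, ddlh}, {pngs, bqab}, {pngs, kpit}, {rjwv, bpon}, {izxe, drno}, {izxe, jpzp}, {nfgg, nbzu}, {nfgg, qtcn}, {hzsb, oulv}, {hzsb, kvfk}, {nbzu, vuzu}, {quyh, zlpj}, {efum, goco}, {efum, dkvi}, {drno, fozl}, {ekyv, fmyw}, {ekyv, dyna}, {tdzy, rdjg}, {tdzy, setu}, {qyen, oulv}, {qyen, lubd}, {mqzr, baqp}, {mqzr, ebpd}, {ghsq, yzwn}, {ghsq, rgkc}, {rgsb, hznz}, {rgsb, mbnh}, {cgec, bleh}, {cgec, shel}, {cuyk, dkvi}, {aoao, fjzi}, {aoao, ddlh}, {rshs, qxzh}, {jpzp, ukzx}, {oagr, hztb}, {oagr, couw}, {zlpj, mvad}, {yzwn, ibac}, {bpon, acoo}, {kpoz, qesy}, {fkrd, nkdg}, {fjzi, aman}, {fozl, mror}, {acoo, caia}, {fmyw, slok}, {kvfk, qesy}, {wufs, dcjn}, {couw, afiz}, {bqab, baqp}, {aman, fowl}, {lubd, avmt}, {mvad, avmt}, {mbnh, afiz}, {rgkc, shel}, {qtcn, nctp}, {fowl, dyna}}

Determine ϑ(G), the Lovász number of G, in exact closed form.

95*cos(pi/95)/(cos(pi/95) + 1)

N(avmt) = {lubd, mvad}, |N(avmt)| = 2.
deg(ddlh) = 2; N(ddlh) = {ietr, aoao}.
Vertex rshs has 2 neighbors: hmyf, qxzh.
deg(djqq) = 2; N(djqq) = {rsko, hztb}.
Every vertex has degree 2 (N=95); the odd cycle C_{95}.
The 48 distinct eigenvalues: [2.0, 1.995627, 1.982528, 1.96076, 1.930418, 1.891634, 1.84458, 1.789459, 1.726513, 1.656018, 1.578281, 1.493643, 1.402474, 1.305172, 1.202162, 1.093896, 0.980847, 0.863509, 0.742394, 0.618034, 0.490971, 0.361761, 0.230969, 0.099168, -0.033068, -0.165159, -0.296527, -0.426599, -0.554806, -0.680586, -0.803391, -0.922682, -1.037939, -1.148657, -1.254353, -1.354563, -1.44885, -1.536802, -1.618034, -1.692191, -1.758948, -1.818013, -1.869129, -1.912072, -1.946653, -1.972723, -1.990166, -1.998907].
λ_max=2, λ_min=-2*cos(pi/95); ϑ = −95·λ_min/(λ_max−λ_min) = 95*cos(pi/95)/(cos(pi/95) + 1).
≈ 47.48701 (to 5 d.p.).
Check 47 ≤ 95*cos(pi/95)/(cos(pi/95) + 1) ≤ 48: both strict.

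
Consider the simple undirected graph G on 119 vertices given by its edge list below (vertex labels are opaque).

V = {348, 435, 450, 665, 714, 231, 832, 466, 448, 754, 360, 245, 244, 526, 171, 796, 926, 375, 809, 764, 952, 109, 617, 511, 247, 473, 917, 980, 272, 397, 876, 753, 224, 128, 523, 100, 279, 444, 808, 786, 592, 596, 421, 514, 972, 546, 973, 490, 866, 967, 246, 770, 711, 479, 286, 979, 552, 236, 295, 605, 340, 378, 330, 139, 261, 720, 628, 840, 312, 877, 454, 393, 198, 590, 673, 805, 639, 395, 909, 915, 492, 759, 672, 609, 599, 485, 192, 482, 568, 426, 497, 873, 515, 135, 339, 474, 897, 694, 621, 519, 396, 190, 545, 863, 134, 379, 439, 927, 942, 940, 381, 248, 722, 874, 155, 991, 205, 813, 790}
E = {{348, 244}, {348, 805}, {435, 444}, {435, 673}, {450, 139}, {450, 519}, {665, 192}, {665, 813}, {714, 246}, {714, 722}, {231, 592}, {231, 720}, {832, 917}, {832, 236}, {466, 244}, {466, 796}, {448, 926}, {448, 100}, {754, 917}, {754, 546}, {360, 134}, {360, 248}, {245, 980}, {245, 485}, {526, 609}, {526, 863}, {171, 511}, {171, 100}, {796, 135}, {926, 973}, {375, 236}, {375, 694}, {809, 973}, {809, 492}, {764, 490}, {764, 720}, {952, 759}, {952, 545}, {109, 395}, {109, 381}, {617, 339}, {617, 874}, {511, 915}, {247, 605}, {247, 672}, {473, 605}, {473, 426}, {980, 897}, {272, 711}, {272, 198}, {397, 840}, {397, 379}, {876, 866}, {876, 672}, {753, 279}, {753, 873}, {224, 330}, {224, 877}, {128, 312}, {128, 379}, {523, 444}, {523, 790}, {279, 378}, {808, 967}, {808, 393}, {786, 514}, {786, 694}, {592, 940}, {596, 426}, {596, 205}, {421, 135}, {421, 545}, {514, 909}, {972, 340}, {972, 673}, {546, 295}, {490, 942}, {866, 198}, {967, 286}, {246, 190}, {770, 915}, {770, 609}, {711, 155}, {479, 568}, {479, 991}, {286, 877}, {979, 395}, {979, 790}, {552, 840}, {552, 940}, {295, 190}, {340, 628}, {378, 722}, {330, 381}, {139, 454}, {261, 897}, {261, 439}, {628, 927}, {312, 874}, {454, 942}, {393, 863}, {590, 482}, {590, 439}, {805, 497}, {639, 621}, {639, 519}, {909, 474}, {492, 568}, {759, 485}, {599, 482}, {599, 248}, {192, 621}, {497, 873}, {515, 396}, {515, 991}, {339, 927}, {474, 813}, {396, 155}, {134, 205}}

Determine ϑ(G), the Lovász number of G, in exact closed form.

119*cos(pi/119)/(cos(pi/119) + 1)

N(330) = {224, 381}, |N(330)| = 2.
Vertex 474 has 2 neighbors: 909, 813.
N(421) = {135, 545}, |N(421)| = 2.
deg(246) = 2; N(246) = {714, 190}.
G on 119 vertices is 2-regular; connected 2-regular on 119 ⇒ C_{119}.
spec(A) ≈ [2.0, 1.997213, 1.988859, 1.974962, 1.95556, 1.930708, 1.900475, 1.864944, 1.824216, 1.778403, 1.727634, 1.672049, 1.611804, 1.547067, 1.478018, 1.404849, 1.327765, 1.24698, 1.162719, 1.075218, 0.984719, 0.891477, 0.795749, 0.697804, 0.597914, 0.496357, 0.393417, 0.28938, 0.184537, 0.079179, -0.026399, -0.131904, -0.237041, -0.341517, -0.445042, -0.547326, -0.648085, -0.747037, -0.843907, -0.938425, -1.030328, -1.119358, -1.205269, -1.287821, -1.366783, -1.441936, -1.51307, -1.579986, -1.642499, -1.700434, -1.75363, -1.801938, -1.845223, -1.883366, -1.916259, -1.943812, -1.965946, -1.982601, -1.993731, -1.999303] (distinct, 6 d.p.).
Lovász: ϑ = −119(-2*cos(pi/119))/(2+-(-1)*2*cos(pi/119)) = 119*cos(pi/119)/(cos(pi/119) + 1).
= 59.4896… (decimal).
59 ≤ 119*cos(pi/119)/(cos(pi/119) + 1) ≤ 60: both strict.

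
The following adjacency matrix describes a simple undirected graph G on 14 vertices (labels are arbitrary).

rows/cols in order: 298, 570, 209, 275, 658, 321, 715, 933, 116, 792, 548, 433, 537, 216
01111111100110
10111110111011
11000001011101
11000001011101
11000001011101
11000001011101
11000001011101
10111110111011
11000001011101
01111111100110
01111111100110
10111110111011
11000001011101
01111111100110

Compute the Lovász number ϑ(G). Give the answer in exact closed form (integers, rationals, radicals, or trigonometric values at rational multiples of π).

7

N(298) = {570, 209, 275, 658, 321, 715, 933, 116, 433, 537}, |N(298)| = 10.
deg(715) = 7; N(715) = {298, 570, 933, 792, 548, 433, 216}.
N(548) = {570, 209, 275, 658, 321, 715, 933, 116, 433, 537}, |N(548)| = 10.
N(433) = {298, 209, 275, 658, 321, 715, 116, 792, 548, 537, 216}, |N(433)| = 11.
Complete multipartite on [7, 4, 3]: sandwich collapses at ϑ=7.
Numerically 7.00000000.
Sandwich: α(G)=7 ≤ ϑ(G)=7 ≤ χ(Ḡ)=7 (collapsed).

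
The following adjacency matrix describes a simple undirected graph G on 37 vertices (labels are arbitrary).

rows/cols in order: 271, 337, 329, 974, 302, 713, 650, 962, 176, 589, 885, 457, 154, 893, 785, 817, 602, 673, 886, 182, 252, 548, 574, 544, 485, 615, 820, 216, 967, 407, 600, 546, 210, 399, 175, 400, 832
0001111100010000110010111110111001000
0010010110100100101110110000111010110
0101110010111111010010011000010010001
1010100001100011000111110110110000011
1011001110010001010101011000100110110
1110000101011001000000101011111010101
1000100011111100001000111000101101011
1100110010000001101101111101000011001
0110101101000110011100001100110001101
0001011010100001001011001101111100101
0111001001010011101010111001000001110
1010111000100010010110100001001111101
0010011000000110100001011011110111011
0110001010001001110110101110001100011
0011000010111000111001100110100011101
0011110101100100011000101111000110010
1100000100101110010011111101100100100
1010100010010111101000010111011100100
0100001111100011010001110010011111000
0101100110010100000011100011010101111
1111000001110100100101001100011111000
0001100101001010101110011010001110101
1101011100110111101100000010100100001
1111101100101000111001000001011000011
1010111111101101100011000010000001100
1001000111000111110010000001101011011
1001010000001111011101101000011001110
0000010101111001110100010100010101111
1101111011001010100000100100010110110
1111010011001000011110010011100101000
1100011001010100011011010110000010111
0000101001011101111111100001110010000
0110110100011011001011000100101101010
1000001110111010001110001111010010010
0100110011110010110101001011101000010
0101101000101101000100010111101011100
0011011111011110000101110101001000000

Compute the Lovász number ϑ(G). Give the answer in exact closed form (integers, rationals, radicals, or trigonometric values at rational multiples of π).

Vertex 302 has 18 neighbors: 271, 329, 974, 650, 962, 176, 457, 817, 673, 182, 548, 544, 485, 967, 546, 210, 175, 400.
Vertex 176 has 18 neighbors: 337, 329, 302, 650, 962, 589, 893, 785, 673, 886, 182, 485, 615, 967, 407, 399, 175, 832.
N(673) = {271, 329, 302, 176, 457, 893, 785, 817, 602, 886, 544, 615, 820, 216, 407, 600, 546, 175}, |N(673)| = 18.
deg(252) = 18; N(252) = {271, 337, 329, 974, 589, 885, 457, 893, 602, 182, 548, 485, 615, 407, 600, 546, 210, 399}.
37-vertex 18-regular graph: SR(37,18,8,9) — a Paley graph.
Distinct eigenvalues (to 4 d.p.): [18.0, 2.5414, -3.5414].
Lovász: ϑ = −37(-sqrt(37)/2 - 1/2)/(18+-(-sqrt(37)/2 - 1/2)) = sqrt(37).
Numerically 6.0827625.

sqrt(37)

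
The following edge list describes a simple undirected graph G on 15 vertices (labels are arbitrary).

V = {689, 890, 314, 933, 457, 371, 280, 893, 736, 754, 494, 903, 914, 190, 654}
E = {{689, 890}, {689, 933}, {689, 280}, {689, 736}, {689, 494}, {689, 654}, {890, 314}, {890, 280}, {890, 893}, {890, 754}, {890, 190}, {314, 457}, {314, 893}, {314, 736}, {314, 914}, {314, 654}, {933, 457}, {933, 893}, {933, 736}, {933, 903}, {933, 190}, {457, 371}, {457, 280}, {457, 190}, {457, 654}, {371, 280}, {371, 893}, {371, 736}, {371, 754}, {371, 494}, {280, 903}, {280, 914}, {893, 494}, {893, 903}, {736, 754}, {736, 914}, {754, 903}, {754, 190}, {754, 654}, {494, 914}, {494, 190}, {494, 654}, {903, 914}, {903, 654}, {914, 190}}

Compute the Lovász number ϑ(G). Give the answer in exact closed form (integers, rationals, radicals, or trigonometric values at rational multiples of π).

deg(914) = 6; N(914) = {314, 280, 736, 494, 903, 190}.
N(314) = {890, 457, 893, 736, 914, 654}, |N(314)| = 6.
deg(903) = 6; N(903) = {933, 280, 893, 754, 914, 654}.
Vertex 754 has 6 neighbors: 890, 371, 736, 903, 190, 654.
Every vertex has degree 6 (N=15); Kneser K(6,2) on C(6,2)=15 vertices.
A has 3 distinct eigenvalues ≈ [6.0, 1.0, -3.0].
ϑ = −N·λ_min/(λ_max−λ_min) = −15·(-3)/(6−(-3)) = 5.
Numerically 5.00000000.

5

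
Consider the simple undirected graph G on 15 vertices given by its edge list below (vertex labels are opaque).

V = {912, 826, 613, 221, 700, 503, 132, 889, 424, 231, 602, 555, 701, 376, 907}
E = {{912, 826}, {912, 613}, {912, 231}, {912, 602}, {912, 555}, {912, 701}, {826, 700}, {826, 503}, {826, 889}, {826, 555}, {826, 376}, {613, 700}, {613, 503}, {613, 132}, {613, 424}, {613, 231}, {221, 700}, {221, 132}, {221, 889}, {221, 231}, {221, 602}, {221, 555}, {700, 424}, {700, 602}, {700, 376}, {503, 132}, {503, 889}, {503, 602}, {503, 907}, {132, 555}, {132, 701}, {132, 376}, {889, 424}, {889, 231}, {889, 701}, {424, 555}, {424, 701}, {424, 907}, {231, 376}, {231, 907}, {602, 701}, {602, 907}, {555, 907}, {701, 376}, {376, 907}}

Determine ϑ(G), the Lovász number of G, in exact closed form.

deg(424) = 6; N(424) = {613, 700, 889, 555, 701, 907}.
Vertex 912 has 6 neighbors: 826, 613, 231, 602, 555, 701.
Vertex 231 has 6 neighbors: 912, 613, 221, 889, 376, 907.
Vertex 555 has 6 neighbors: 912, 826, 221, 132, 424, 907.
Every vertex has degree 6 (N=15); this is K(6,2), the Kneser graph.
A has 3 distinct eigenvalues ≈ [6.0, 1.0, -3.0].
−15·(-3) / ((6)−(-3)) = 5 = ϑ(G).
≈ 5.00000 (to 5 d.p.).

5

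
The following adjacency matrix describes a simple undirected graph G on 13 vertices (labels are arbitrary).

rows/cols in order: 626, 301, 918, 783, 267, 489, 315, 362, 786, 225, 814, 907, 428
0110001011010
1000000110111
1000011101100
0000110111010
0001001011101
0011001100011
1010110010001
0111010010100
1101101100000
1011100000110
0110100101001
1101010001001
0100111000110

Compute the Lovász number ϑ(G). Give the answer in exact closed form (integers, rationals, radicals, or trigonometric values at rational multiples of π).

N(907) = {626, 301, 783, 489, 225, 428}, |N(907)| = 6.
N(489) = {918, 783, 315, 362, 907, 428}, |N(489)| = 6.
deg(315) = 6; N(315) = {626, 918, 267, 489, 786, 428}.
deg(225) = 6; N(225) = {626, 918, 783, 267, 814, 907}.
6-regular, N=13; strongly regular (13,6,2,3).
spec(A) ≈ [6.0, 1.303, -2.303] (distinct, 3 d.p.).
Lovász: ϑ = −13(-sqrt(13)/2 - 1/2)/(6+-(-sqrt(13)/2 - 1/2)) = sqrt(13).
= 3.605551… (decimal).

sqrt(13)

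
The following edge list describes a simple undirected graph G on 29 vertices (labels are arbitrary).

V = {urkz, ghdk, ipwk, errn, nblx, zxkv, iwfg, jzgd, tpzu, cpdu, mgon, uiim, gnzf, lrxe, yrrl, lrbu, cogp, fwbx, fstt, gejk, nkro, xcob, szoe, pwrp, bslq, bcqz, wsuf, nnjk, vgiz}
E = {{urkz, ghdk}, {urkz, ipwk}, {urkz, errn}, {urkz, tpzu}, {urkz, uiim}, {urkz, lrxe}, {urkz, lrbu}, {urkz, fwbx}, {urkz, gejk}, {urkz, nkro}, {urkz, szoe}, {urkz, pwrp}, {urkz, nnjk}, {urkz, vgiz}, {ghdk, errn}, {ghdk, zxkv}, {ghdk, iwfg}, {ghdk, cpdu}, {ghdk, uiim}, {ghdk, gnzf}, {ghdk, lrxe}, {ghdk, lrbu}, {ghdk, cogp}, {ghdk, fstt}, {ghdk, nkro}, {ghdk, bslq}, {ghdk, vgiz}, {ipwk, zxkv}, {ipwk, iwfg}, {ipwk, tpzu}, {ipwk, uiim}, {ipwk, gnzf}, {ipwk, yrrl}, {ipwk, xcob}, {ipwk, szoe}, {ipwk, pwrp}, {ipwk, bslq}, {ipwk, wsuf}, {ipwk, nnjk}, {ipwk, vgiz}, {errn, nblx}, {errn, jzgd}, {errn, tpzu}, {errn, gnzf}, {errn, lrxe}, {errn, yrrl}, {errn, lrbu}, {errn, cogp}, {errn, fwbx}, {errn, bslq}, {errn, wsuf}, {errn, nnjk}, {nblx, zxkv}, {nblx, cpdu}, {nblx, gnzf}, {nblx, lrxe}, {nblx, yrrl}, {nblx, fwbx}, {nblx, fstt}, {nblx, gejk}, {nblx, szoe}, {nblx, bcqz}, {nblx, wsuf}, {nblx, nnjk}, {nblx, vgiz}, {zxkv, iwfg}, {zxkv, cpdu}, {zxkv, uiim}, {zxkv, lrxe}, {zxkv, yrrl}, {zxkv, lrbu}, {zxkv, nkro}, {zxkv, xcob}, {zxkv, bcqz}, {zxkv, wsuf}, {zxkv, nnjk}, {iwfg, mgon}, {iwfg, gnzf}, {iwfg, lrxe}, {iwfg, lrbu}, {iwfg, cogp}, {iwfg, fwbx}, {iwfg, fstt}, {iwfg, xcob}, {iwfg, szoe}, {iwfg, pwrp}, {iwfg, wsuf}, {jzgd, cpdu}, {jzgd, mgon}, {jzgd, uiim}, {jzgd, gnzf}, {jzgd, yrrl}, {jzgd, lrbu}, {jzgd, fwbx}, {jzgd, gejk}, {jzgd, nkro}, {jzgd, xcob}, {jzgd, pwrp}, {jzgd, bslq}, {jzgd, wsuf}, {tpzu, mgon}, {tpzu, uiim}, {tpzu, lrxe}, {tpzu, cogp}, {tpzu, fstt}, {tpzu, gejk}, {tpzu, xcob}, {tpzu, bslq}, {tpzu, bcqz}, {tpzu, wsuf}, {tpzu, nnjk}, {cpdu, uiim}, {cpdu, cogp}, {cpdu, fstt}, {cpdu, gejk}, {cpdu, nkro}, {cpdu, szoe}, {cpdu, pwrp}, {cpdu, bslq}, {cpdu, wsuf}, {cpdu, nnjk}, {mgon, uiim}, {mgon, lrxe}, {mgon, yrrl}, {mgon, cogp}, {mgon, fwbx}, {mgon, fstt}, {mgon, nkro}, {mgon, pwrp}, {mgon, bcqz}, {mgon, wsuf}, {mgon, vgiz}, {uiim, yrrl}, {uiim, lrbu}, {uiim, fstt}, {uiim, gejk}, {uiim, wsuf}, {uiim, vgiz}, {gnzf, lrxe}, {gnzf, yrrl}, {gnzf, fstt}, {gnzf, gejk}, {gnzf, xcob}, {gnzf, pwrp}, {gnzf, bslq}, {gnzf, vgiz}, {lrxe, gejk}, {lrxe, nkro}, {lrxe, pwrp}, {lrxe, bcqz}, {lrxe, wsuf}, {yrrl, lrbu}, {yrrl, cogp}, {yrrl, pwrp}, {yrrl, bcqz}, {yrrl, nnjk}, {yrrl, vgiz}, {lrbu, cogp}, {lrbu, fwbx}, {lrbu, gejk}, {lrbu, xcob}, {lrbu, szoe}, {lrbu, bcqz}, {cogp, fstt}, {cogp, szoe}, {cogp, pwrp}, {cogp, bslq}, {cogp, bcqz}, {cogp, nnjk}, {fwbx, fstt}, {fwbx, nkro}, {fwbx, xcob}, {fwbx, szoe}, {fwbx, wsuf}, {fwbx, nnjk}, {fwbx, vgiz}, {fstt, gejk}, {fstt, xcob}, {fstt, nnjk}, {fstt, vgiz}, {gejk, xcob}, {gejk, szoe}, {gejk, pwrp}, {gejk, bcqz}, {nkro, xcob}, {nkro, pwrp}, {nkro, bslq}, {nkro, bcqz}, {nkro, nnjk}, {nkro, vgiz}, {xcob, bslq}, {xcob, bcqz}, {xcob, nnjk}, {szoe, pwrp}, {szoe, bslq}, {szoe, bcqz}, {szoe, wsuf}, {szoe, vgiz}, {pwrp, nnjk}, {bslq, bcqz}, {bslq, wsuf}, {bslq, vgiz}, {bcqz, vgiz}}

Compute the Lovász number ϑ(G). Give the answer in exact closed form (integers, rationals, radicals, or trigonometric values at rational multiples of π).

N(wsuf) = {ipwk, errn, nblx, zxkv, iwfg, jzgd, tpzu, cpdu, mgon, uiim, lrxe, fwbx, szoe, bslq}, |N(wsuf)| = 14.
Vertex jzgd has 14 neighbors: errn, cpdu, mgon, uiim, gnzf, yrrl, lrbu, fwbx, gejk, nkro, xcob, pwrp, bslq, wsuf.
Vertex cogp has 14 neighbors: ghdk, errn, iwfg, tpzu, cpdu, mgon, yrrl, lrbu, fstt, szoe, pwrp, bslq, bcqz, nnjk.
Vertex pwrp has 14 neighbors: urkz, ipwk, iwfg, jzgd, cpdu, mgon, gnzf, lrxe, yrrl, cogp, gejk, nkro, szoe, nnjk.
14-regular, N=29; Paley(29): SR with (k,λ,μ)=(14,6,7).
A has 3 distinct eigenvalues ≈ [14.0, 2.19258, -3.19258].
λ_max=14, λ_min=-sqrt(29)/2 - 1/2; ϑ = −29·λ_min/(λ_max−λ_min) = sqrt(29).
≈ 5.385164807 (to 9 d.p.).

sqrt(29)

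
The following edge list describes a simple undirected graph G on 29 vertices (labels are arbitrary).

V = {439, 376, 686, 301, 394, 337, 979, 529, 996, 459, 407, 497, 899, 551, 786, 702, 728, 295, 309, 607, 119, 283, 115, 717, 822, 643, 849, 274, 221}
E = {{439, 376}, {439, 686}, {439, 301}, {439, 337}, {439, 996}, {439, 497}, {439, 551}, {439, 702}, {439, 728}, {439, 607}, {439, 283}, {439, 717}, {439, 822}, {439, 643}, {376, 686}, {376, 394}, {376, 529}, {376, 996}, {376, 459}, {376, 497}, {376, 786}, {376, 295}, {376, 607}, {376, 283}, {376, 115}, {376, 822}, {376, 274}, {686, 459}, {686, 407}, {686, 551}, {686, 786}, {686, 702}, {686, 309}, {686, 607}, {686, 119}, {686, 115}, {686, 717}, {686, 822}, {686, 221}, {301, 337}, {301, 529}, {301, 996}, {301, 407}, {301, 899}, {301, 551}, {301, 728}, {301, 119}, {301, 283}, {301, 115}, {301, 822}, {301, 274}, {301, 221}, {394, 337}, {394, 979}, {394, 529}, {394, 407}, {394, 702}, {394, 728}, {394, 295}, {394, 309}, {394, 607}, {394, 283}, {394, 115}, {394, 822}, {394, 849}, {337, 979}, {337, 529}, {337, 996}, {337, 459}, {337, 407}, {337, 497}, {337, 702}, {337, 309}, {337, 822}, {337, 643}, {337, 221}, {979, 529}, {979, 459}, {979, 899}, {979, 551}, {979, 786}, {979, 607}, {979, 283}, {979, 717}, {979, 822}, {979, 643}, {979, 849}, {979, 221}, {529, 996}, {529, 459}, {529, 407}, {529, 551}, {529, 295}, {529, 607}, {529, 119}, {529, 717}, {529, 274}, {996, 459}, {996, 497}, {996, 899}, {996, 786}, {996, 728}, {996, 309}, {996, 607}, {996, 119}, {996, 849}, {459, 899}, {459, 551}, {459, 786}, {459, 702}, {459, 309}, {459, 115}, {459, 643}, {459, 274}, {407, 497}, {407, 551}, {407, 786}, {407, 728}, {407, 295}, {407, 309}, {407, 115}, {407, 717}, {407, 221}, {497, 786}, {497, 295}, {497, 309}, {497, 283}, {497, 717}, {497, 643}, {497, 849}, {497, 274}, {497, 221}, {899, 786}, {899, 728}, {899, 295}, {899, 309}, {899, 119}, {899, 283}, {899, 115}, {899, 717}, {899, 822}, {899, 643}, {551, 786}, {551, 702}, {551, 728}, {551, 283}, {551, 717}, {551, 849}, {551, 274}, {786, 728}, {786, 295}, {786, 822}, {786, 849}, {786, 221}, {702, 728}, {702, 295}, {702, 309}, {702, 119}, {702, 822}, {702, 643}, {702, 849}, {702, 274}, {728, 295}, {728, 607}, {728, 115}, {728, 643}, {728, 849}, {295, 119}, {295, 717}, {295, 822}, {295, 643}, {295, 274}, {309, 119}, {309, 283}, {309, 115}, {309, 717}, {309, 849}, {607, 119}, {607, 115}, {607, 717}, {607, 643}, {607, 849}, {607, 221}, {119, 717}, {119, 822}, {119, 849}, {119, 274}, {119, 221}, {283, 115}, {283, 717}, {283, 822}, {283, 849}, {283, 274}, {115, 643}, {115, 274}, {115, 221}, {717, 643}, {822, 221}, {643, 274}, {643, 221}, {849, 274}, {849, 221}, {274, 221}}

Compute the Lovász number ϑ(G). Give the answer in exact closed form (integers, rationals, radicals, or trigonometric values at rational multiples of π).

Vertex 407 has 14 neighbors: 686, 301, 394, 337, 529, 497, 551, 786, 728, 295, 309, 115, 717, 221.
N(439) = {376, 686, 301, 337, 996, 497, 551, 702, 728, 607, 283, 717, 822, 643}, |N(439)| = 14.
Vertex 529 has 14 neighbors: 376, 301, 394, 337, 979, 996, 459, 407, 551, 295, 607, 119, 717, 274.
Vertex 394 has 14 neighbors: 376, 337, 979, 529, 407, 702, 728, 295, 309, 607, 283, 115, 822, 849.
14-regular, N=29; SR(29,14,6,7) — a Paley graph.
Distinct eigenvalues (to 3 d.p.): [14.0, 2.193, -3.193].
With N=29: ϑ(G) = 29·(-(-sqrt(29)/2 - 1/2))/(14−(-sqrt(29)/2 - 1/2)) = sqrt(29).
≈ 5.38516 (to 5 d.p.).

sqrt(29)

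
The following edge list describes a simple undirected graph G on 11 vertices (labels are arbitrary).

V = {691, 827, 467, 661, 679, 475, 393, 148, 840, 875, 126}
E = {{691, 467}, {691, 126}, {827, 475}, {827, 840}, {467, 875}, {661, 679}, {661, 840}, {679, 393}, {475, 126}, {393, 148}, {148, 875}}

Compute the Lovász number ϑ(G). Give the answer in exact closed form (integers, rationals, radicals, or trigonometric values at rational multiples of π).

11*cos(pi/11)/(cos(pi/11) + 1)

N(467) = {691, 875}, |N(467)| = 2.
Vertex 475 has 2 neighbors: 827, 126.
N(875) = {467, 148}, |N(875)| = 2.
deg(827) = 2; N(827) = {475, 840}.
deg(v) = 2 for all v (|V|=11); this is C_{11}, the 11-cycle.
spec(A) ≈ [2.0, 1.68251, 0.83083, -0.28463, -1.30972, -1.91899] (distinct, 5 d.p.).
With N=11: ϑ(G) = 11·(-(-1)*2*cos(pi/11))/(2−(-2*cos(pi/11))) = 11*cos(pi/11)/(cos(pi/11) + 1).
Numerically 5.3863029.
5 ≤ 11*cos(pi/11)/(cos(pi/11) + 1) ≤ 6: both strict.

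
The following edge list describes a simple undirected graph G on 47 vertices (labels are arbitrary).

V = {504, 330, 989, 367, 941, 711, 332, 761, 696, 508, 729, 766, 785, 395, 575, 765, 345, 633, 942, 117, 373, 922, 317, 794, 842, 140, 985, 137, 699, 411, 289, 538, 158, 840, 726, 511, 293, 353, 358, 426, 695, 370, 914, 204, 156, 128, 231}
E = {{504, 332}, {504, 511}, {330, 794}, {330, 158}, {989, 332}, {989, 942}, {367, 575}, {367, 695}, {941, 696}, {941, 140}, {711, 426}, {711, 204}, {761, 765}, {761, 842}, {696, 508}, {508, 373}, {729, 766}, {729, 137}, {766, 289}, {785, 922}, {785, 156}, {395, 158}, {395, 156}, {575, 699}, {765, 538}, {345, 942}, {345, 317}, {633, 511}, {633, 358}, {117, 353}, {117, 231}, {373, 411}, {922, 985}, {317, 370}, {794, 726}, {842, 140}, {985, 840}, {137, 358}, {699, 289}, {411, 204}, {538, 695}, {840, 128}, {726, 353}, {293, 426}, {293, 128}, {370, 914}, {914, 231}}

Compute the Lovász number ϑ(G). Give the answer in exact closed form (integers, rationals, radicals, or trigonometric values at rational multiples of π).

47*cos(pi/47)/(cos(pi/47) + 1)

deg(765) = 2; N(765) = {761, 538}.
N(411) = {373, 204}, |N(411)| = 2.
N(345) = {942, 317}, |N(345)| = 2.
Vertex 699 has 2 neighbors: 575, 289.
G on 47 vertices is 2-regular; this is C_{47}, the 47-cycle.
spec(A) ≈ [2.0, 1.982155, 1.928938, 1.8413, 1.720803, 1.569599, 1.390385, 1.186359, 0.961164, 0.718816, 0.46364, 0.200191, -0.06683, -0.332659, -0.592551, -0.84187, -1.076165, -1.291256, -1.483304, -1.648883, -1.785038, -1.889338, -1.959923, -1.995534] (distinct, 6 d.p.).
Lovász: ϑ = −47(-2*cos(pi/47))/(2+-(-1)*2*cos(pi/47)) = 47*cos(pi/47)/(cos(pi/47) + 1).
≈ 23.47373149 (to 8 d.p.).
Lovász sandwich 23 ≤ 47*cos(pi/47)/(cos(pi/47) + 1) ≤ 24: both strict.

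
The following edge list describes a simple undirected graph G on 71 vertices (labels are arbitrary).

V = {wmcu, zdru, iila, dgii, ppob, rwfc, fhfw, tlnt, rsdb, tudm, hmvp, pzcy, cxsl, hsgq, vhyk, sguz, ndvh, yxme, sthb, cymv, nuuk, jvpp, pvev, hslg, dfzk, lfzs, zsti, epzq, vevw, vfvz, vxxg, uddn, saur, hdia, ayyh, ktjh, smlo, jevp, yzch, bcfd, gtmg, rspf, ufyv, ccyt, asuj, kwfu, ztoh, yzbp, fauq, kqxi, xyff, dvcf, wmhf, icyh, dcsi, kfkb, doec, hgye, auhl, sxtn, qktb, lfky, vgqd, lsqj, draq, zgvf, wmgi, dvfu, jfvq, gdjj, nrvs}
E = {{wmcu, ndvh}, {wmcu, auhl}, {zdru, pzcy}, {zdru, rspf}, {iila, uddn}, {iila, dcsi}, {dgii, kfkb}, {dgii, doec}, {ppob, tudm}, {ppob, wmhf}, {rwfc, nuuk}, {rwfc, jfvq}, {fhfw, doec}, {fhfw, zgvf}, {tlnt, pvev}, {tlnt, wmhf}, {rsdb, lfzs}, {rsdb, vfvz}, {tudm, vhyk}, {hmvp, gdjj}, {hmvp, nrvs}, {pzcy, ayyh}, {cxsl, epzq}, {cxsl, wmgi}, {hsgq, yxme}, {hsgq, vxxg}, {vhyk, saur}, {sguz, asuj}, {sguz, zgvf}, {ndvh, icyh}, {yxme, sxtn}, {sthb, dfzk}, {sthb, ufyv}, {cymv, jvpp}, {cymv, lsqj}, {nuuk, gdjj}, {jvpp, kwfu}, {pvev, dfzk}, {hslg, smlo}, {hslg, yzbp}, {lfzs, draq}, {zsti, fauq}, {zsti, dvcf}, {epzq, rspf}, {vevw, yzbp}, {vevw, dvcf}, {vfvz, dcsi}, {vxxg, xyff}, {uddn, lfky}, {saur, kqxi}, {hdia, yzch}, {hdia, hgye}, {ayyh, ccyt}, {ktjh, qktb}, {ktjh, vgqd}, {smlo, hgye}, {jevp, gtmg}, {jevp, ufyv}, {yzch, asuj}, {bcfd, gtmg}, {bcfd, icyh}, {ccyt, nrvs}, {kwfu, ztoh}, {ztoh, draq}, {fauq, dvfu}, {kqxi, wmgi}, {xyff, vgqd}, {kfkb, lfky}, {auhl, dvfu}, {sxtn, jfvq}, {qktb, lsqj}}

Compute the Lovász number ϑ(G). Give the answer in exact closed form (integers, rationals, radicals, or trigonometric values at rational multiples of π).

71*cos(pi/71)/(cos(pi/71) + 1)

Vertex ktjh has 2 neighbors: qktb, vgqd.
deg(hsgq) = 2; N(hsgq) = {yxme, vxxg}.
Vertex wmhf has 2 neighbors: ppob, tlnt.
N(dgii) = {kfkb, doec}, |N(dgii)| = 2.
G on 71 vertices is 2-regular; this is C_{71}, the 71-cycle.
A has 36 distinct eigenvalues ≈ [2.0, 1.9922, 1.9688, 1.9299, 1.876, 1.8074, 1.7246, 1.6284, 1.5194, 1.3985, 1.2666, 1.1249, 0.9743, 0.8162, 0.6516, 0.4819, 0.3085, 0.1326, -0.0442, -0.2208, -0.3956, -0.5673, -0.7346, -0.8961, -1.0507, -1.1969, -1.3339, -1.4604, -1.5754, -1.6781, -1.7677, -1.8435, -1.9048, -1.9513, -1.9824, -1.998].
ϑ = −N·λ_min/(λ_max−λ_min) = −71·(-2*cos(pi/71))/(2−(-2*cos(pi/71))) = 71*cos(pi/71)/(cos(pi/71) + 1).
ϑ(G) ≈ 35.4826183.
35 ≤ 71*cos(pi/71)/(cos(pi/71) + 1) ≤ 36: both strict.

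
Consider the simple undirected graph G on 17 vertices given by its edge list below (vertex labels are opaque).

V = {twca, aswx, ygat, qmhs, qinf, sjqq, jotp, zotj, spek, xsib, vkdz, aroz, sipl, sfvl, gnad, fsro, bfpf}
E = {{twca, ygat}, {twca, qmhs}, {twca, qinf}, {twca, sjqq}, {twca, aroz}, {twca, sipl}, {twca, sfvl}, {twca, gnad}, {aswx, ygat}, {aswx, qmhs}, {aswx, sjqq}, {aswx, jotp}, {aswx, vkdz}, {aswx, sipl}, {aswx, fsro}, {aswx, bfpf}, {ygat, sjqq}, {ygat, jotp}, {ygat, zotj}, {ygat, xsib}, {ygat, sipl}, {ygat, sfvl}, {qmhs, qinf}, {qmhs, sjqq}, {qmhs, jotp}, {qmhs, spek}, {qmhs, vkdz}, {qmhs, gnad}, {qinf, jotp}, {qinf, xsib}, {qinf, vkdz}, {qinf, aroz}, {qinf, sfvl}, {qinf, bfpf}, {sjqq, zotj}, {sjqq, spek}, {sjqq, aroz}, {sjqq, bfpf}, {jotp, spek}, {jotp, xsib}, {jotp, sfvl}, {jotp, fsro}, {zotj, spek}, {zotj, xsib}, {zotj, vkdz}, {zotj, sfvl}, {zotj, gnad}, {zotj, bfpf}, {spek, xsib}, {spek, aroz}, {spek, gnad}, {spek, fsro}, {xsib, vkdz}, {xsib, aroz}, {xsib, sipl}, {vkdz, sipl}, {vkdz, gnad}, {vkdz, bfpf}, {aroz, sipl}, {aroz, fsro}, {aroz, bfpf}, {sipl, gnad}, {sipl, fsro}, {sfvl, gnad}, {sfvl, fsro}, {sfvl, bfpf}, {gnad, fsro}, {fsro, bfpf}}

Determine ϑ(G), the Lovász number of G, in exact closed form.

sqrt(17)

deg(qmhs) = 8; N(qmhs) = {twca, aswx, qinf, sjqq, jotp, spek, vkdz, gnad}.
N(sjqq) = {twca, aswx, ygat, qmhs, zotj, spek, aroz, bfpf}, |N(sjqq)| = 8.
N(aroz) = {twca, qinf, sjqq, spek, xsib, sipl, fsro, bfpf}, |N(aroz)| = 8.
Vertex qinf has 8 neighbors: twca, qmhs, jotp, xsib, vkdz, aroz, sfvl, bfpf.
17-vertex 8-regular graph: Paley(17): SR with (k,λ,μ)=(8,3,4).
A has 3 distinct eigenvalues ≈ [8.0, 1.562, -2.562].
λ_max=8, λ_min=-sqrt(17)/2 - 1/2; ϑ = −17·λ_min/(λ_max−λ_min) = sqrt(17).
= 4.123105626… (decimal).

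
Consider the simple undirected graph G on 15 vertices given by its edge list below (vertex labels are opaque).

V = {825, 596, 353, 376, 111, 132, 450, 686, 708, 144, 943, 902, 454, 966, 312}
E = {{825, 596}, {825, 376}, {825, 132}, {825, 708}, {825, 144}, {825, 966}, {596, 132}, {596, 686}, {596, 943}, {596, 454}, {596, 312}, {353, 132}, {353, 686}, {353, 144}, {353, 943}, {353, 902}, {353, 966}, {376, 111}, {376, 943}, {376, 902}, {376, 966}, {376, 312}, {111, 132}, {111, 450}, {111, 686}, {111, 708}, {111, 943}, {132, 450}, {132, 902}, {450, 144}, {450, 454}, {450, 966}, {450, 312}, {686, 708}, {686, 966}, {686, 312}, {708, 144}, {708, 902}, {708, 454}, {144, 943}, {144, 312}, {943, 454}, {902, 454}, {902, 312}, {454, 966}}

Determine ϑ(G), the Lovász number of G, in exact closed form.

Vertex 353 has 6 neighbors: 132, 686, 144, 943, 902, 966.
Vertex 686 has 6 neighbors: 596, 353, 111, 708, 966, 312.
Vertex 943 has 6 neighbors: 596, 353, 376, 111, 144, 454.
deg(708) = 6; N(708) = {825, 111, 686, 144, 902, 454}.
6-regular, N=15; Kneser-type, 2-subsets of [6].
A has 3 distinct eigenvalues ≈ [6.0, 1.0, -3.0].
Lovász: ϑ = −15(-3)/(6+-1*(-3)) = 5.
ϑ(G) ≈ 5.00000000.

5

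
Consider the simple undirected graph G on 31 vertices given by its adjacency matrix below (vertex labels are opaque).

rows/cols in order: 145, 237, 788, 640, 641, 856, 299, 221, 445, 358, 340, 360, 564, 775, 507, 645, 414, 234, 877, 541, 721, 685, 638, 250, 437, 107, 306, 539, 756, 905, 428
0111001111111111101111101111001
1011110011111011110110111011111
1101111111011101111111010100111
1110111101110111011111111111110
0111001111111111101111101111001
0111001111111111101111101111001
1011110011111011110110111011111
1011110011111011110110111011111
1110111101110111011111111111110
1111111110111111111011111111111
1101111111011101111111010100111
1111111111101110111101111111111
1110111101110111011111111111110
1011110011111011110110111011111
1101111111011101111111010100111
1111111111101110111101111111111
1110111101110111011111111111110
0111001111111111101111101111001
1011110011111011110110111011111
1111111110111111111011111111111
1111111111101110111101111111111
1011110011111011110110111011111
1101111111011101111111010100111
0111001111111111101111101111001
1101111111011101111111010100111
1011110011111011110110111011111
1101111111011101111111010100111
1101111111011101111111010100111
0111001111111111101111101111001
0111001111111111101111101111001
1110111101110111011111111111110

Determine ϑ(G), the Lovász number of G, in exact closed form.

N(360) = {145, 237, 788, 640, 641, 856, 299, 221, 445, 358, 340, 564, 775, 507, 414, 234, 877, 541, 685, 638, 250, 437, 107, 306, 539, 756, 905, 428}, |N(360)| = 28.
Vertex 638 has 24 neighbors: 145, 237, 640, 641, 856, 299, 221, 445, 358, 360, 564, 775, 645, 414, 234, 877, 541, 721, 685, 250, 107, 756, 905, 428.
Vertex 107 has 24 neighbors: 145, 788, 640, 641, 856, 445, 358, 340, 360, 564, 507, 645, 414, 234, 541, 721, 638, 250, 437, 306, 539, 756, 905, 428.
N(358) = {145, 237, 788, 640, 641, 856, 299, 221, 445, 340, 360, 564, 775, 507, 645, 414, 234, 877, 721, 685, 638, 250, 437, 107, 306, 539, 756, 905, 428}, |N(358)| = 29.
Complete multipartite on [7, 7, 7, 5, 3, 2]: sandwich collapses at ϑ=7.
≈ 7.00000000 (to 8 d.p.).
7 ≤ 7 ≤ 7: collapsed.

7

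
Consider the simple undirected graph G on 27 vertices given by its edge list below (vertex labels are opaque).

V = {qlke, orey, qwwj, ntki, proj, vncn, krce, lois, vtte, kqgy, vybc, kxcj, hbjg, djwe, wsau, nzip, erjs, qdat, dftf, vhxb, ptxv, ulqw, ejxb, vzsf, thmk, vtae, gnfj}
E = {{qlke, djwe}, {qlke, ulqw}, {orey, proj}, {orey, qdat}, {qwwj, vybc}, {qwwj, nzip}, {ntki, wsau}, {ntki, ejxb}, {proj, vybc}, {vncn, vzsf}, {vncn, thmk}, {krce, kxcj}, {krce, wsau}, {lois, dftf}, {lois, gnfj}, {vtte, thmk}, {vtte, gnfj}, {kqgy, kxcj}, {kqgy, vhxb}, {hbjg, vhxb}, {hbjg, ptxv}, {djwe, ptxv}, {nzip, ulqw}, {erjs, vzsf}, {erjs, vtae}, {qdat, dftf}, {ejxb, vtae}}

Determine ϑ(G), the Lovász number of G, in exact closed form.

N(orey) = {proj, qdat}, |N(orey)| = 2.
Vertex vtae has 2 neighbors: erjs, ejxb.
N(krce) = {kxcj, wsau}, |N(krce)| = 2.
deg(proj) = 2; N(proj) = {orey, vybc}.
27-vertex 2-regular graph: the odd cycle C_{27}.
spec(A) ≈ [2.0, 1.94609, 1.787265, 1.532089, 1.194317, 0.79216, 0.347296, -0.11629, -0.573606, -1.0, -1.372483, -1.670976, -1.879385, -1.986477] (distinct, 6 d.p.).
Lovász: ϑ = −27(-2*cos(pi/27))/(2+-(-1)*2*cos(pi/27)) = 27*cos(pi/27)/(cos(pi/27) + 1).
Numerically 13.45420409.
Lovász sandwich 13 ≤ 27*cos(pi/27)/(cos(pi/27) + 1) ≤ 14: both strict.

27*cos(pi/27)/(cos(pi/27) + 1)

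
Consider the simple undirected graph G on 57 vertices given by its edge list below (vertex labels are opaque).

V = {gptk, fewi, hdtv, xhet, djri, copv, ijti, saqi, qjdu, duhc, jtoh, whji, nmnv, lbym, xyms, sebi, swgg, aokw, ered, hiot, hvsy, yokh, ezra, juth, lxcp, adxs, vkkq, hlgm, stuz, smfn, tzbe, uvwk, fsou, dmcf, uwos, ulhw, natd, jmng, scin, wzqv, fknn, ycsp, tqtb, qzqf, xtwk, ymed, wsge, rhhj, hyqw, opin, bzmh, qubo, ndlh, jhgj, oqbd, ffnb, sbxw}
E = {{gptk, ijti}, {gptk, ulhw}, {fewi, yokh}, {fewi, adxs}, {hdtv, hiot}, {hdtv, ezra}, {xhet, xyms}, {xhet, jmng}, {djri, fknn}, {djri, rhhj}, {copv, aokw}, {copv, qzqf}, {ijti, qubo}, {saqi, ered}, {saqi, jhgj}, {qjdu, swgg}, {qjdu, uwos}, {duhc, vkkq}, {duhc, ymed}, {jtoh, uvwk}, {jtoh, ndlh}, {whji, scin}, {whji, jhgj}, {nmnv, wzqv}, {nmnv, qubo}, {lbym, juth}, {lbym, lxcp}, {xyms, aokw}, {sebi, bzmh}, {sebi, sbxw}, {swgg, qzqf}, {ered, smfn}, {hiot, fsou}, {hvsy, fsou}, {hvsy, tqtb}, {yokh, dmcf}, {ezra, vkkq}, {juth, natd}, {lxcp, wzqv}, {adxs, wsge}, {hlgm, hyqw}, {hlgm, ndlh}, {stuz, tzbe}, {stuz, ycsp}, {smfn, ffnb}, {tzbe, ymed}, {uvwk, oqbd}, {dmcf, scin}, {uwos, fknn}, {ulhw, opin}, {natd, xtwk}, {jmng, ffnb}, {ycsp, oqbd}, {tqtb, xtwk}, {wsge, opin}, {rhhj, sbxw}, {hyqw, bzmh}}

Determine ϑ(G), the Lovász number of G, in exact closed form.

Vertex saqi has 2 neighbors: ered, jhgj.
deg(aokw) = 2; N(aokw) = {copv, xyms}.
Vertex ymed has 2 neighbors: duhc, tzbe.
N(hyqw) = {hlgm, bzmh}, |N(hyqw)| = 2.
Every vertex has degree 2 (N=57); this is C_{57}, the 57-cycle.
spec(A) ≈ [2.0, 1.988, 1.952, 1.892, 1.809, 1.704, 1.578, 1.434, 1.271, 1.094, 0.903, 0.701, 0.491, 0.275, 0.055, -0.165, -0.383, -0.597, -0.803, -1.0, -1.184, -1.355, -1.508, -1.644, -1.759, -1.853, -1.925, -1.973, -1.997] (distinct, 3 d.p.).
−57·(-2*cos(pi/57)) / ((2)−(-2*cos(pi/57))) = 57*cos(pi/57)/(cos(pi/57) + 1) = ϑ(G).
Numerically 28.4783.
28 ≤ 57*cos(pi/57)/(cos(pi/57) + 1) ≤ 29: both strict.

57*cos(pi/57)/(cos(pi/57) + 1)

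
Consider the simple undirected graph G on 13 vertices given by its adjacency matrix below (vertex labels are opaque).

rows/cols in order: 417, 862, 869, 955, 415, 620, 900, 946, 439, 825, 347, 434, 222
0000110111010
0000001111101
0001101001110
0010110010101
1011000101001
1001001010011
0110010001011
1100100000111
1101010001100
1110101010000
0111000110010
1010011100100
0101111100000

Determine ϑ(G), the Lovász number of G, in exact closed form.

N(417) = {415, 620, 946, 439, 825, 434}, |N(417)| = 6.
deg(946) = 6; N(946) = {417, 862, 415, 347, 434, 222}.
Vertex 439 has 6 neighbors: 417, 862, 955, 620, 825, 347.
Vertex 415 has 6 neighbors: 417, 869, 955, 946, 825, 222.
13-vertex 6-regular graph: Paley(13): SR with (k,λ,μ)=(6,2,3).
A has 3 distinct eigenvalues ≈ [6.0, 1.302776, -2.302776].
λ_max=6, λ_min=-sqrt(13)/2 - 1/2; ϑ = −13·λ_min/(λ_max−λ_min) = sqrt(13).
≈ 3.60555128 (to 8 d.p.).

sqrt(13)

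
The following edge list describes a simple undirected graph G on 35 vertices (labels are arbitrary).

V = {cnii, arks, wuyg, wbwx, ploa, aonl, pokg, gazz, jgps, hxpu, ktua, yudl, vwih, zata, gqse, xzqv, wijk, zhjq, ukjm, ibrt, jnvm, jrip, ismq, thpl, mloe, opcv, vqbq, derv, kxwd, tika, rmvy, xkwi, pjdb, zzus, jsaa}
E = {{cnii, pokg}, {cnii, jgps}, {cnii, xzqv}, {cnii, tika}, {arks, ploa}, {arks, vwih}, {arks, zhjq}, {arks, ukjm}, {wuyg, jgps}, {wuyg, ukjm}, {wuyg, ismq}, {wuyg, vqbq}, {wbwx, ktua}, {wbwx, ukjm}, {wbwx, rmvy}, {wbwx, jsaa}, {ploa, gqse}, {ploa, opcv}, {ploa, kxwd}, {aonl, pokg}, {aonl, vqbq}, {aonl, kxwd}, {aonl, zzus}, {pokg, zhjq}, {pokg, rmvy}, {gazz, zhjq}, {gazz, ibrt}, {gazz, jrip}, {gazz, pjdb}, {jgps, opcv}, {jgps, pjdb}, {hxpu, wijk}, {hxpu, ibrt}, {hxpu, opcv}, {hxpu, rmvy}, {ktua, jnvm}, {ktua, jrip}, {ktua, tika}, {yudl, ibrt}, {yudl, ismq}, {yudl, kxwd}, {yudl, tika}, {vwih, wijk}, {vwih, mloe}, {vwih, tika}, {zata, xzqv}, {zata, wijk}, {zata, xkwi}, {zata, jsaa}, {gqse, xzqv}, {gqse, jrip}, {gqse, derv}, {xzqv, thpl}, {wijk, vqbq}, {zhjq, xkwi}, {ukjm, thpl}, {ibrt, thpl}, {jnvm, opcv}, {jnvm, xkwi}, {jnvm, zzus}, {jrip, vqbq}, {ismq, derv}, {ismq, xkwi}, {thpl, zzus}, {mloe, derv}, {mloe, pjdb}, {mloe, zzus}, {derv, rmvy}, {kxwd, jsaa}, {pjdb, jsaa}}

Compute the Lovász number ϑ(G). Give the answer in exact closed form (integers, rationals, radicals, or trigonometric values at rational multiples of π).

15

deg(vqbq) = 4; N(vqbq) = {wuyg, aonl, wijk, jrip}.
Vertex ismq has 4 neighbors: wuyg, yudl, derv, xkwi.
N(opcv) = {ploa, jgps, hxpu, jnvm}, |N(opcv)| = 4.
deg(gqse) = 4; N(gqse) = {ploa, xzqv, jrip, derv}.
4-regular, N=35; this is K(7,3), the Kneser graph.
spec(A) ≈ [4.0, 2.0, -1.0, -3.0] (distinct, 3 d.p.).
Lovász: ϑ = −35(-3)/(4+-1*(-3)) = 15.
≈ 15.00000 (to 5 d.p.).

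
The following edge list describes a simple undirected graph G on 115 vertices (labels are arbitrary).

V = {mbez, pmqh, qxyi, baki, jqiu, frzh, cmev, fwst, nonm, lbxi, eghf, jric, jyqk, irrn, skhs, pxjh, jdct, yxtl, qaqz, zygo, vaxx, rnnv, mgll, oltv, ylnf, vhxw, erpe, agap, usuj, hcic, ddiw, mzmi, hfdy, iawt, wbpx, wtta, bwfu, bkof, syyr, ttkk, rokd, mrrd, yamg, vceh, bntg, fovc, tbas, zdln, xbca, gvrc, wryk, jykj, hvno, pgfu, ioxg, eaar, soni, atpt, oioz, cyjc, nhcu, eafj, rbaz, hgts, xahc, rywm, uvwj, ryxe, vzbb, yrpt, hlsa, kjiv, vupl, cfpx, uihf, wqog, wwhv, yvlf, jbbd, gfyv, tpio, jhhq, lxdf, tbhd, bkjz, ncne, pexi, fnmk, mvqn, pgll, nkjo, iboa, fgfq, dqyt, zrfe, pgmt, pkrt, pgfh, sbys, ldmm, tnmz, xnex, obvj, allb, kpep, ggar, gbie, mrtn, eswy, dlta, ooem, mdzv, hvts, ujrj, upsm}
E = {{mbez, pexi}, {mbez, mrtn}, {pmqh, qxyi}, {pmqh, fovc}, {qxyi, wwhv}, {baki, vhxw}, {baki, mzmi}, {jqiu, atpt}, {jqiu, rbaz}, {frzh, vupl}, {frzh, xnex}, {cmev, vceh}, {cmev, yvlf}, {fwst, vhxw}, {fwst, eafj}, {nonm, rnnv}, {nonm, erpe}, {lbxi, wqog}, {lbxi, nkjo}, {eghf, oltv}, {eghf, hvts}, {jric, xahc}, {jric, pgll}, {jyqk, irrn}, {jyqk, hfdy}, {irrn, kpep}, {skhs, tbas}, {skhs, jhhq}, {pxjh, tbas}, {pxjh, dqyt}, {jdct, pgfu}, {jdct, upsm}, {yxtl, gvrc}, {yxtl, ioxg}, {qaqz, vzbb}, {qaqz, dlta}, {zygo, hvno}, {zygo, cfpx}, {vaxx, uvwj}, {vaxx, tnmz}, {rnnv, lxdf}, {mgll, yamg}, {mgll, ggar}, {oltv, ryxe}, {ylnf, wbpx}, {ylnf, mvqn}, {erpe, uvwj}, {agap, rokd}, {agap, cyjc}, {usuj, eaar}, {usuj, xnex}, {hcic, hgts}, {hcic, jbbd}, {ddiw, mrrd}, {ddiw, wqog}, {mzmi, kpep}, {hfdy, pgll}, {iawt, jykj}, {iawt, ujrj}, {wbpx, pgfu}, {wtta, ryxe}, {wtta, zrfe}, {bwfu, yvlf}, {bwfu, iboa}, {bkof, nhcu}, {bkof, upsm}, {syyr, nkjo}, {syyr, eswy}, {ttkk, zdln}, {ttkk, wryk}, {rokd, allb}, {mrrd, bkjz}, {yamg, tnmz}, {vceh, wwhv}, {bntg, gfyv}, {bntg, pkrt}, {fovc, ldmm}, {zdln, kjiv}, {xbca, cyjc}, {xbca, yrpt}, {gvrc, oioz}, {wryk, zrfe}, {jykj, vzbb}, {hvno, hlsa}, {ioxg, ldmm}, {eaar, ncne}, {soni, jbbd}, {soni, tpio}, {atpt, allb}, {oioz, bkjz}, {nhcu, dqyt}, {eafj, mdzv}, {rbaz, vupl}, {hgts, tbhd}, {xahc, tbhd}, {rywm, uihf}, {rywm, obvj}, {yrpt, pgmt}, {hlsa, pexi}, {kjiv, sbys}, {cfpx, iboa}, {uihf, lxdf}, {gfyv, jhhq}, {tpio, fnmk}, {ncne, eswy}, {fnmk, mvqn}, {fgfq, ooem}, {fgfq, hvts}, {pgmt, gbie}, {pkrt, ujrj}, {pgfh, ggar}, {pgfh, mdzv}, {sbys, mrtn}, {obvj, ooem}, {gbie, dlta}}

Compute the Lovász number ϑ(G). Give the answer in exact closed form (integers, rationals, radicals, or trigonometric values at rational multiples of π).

115*cos(pi/115)/(cos(pi/115) + 1)

deg(allb) = 2; N(allb) = {rokd, atpt}.
Vertex mbez has 2 neighbors: pexi, mrtn.
Vertex bkjz has 2 neighbors: mrrd, oioz.
deg(vhxw) = 2; N(vhxw) = {baki, fwst}.
Regular of degree 2 on 115 vertices: this is C_{115}, the 115-cycle.
A has 58 distinct eigenvalues ≈ [2.0, 1.997, 1.9881, 1.9732, 1.9524, 1.9258, 1.8935, 1.8555, 1.812, 1.763, 1.7088, 1.6495, 1.5853, 1.5164, 1.4429, 1.3651, 1.2832, 1.1976, 1.1083, 1.0157, 0.9201, 0.8218, 0.721, 0.618, 0.5132, 0.4069, 0.2994, 0.1909, 0.0819, -0.0273, -0.1365, -0.2452, -0.3533, -0.4602, -0.5658, -0.6698, -0.7717, -0.8713, -0.9683, -1.0624, -1.1534, -1.2409, -1.3247, -1.4045, -1.4802, -1.5514, -1.618, -1.6798, -1.7366, -1.7882, -1.8344, -1.8752, -1.9104, -1.9399, -1.9635, -1.9814, -1.9933, -1.9993].
−115·(-2*cos(pi/115)) / ((2)−(-2*cos(pi/115))) = 115*cos(pi/115)/(cos(pi/115) + 1) = ϑ(G).
ϑ(G) ≈ 57.48927083.
α=57, χ(Ḡ)=58; ϑ=115*cos(pi/115)/(cos(pi/115) + 1) lies between (both strict).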